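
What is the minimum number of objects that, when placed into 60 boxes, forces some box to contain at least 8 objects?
n = (8 − 1)·60 + 1 = 421

By the generalised pigeonhole principle, to guarantee some box contains ≥ r objects we need more than (r − 1) · k objects total. Threshold: n = (r − 1) · k + 1. With r = 8 and k = 60: n = 7 · 60 + 1 = 420 + 1 = 421. For n = 420 = 7 · 60, we can put exactly 7 objects in every box, avoiding 8 in any single one — so 421 is tight.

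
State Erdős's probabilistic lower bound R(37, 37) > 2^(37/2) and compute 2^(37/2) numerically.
2^(37/2) = 370727.6001; so R(37, 37) > 370727.6001

Colour each edge of K_n uniformly at random with red/blue. The expected number of monochromatic K_37 is C(n, 37) · 2 · 2^(−C(37,2)). If C(n, 37) · 2^(1 − C(37,2)) < 1, then with positive probability no monochromatic K_37 exists, so R(37, 37) > n. The standard estimate C(n, 37) ≤ n^37/37! shows this inequality holds whenever n ≤ 2^(37/2) (since 37! · 2^(C(37,2) − 1) > 2^(37^2/2) ≥ n^37). Hence R(37, 37) > 2^(37/2) = 370727.6001.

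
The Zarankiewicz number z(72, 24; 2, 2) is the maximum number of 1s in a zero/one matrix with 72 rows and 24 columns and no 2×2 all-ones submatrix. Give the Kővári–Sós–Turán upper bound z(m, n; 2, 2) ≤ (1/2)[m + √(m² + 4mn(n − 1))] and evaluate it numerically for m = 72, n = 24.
z(72, 24; 2, 2) ≤ (1/2)[72 + √(72² + 4·72·24·23)] = (1/2)[72 + √164160] = 238.5833

Kővári–Sós–Turán: let r_1, ..., r_72 be the row sums and z = Σ r_i the total number of 1s. Each pair of columns can share at most one row with both entries 1 (else a 2×2 all-ones block appears), so Σ_i C(r_i, 2) ≤ C(24, 2) = 276. By convexity Σ_i C(r_i, 2) ≥ 72·C(z/72, 2) = z(z − 72)/(2·72), giving z² − 72z − 72·24·23 ≤ 0 and hence z ≤ (1/2)[72 + √(5184 + 4·39744)] = (1/2)[72 + √164160] ≈ (1/2)(72 + 405.1666) = 238.5833.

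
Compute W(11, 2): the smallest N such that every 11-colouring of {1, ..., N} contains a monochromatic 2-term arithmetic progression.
W(11, 2) = 11 + 1 = 12

A 2-term AP is any pair of integers, so a monochromatic 2-AP exists iff some colour is used at least twice. With 11 colours, the colouring i ↦ i on {1, ..., 11} uses each colour once, avoiding any monochromatic pair, so W(11, 2) > 11. For {1, ..., 12}, pigeonhole forces two integers of the same colour, which form a monochromatic 2-AP. Hence W(11, 2) = 12.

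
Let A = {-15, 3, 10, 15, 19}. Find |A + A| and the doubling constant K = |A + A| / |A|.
K = |A + A| / |A| = 15/5 = 3

Enumerate A + A = {a + b : a, b ∈ A}. With |A| = 5, there are |A|^2 = 25 ordered sum pairs; collecting distinct values, A + A = {-30, -12, -5, 0, 4, 6, 13, 18, 20, 22, 25, 29, 30, 34, 38}, so |A + A| = 15. Thus K = 15/5 = 3. For comparison, the minimum possible |A + A| over all 5-element sets is 2·5 − 1 = 9 (so min K = 9/5), attained only by arithmetic progressions.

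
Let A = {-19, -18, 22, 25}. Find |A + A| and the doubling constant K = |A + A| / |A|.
K = |A + A| / |A| = 10/4 = 5/2

Enumerate A + A = {a + b : a, b ∈ A}. With |A| = 4, there are |A|^2 = 16 ordered sum pairs; collecting distinct values, A + A = {-38, -37, -36, 3, 4, 6, 7, 44, 47, 50}, so |A + A| = 10. Thus K = 10/4 = 5/2. For comparison, the minimum possible |A + A| over all 4-element sets is 2·4 − 1 = 7 (so min K = 7/4), attained only by arithmetic progressions.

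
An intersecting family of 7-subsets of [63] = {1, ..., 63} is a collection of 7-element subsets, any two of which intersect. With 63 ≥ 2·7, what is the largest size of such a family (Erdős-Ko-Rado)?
max |F| = C(62, 6) = 61474519

Erdős-Ko-Rado (1961): when n ≥ 2k, max |F| = C(n−1, k−1). The bound is attained by the star {A : i ∈ A} for any fixed i ∈ [n]. Here C(63−1, 7−1) = C(62, 6) = 61474519.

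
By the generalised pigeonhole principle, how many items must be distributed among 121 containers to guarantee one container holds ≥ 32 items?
n = (32 − 1)·121 + 1 = 3752

By the generalised pigeonhole principle, to guarantee some box contains ≥ r objects we need more than (r − 1) · k objects total. Threshold: n = (r − 1) · k + 1. With r = 32 and k = 121: n = 31 · 121 + 1 = 3751 + 1 = 3752. For n = 3751 = 31 · 121, we can put exactly 31 objects in every box, avoiding 32 in any single one — so 3752 is tight.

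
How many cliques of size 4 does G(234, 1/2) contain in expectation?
E[# K_4] = C(234, 4) · (1/2)^C(4, 2) = 121747626 / 2^6 = 60873813/32 = 1902306.65625

For each 4-subset S of vertices (there are C(234, 4) = 121747626 such S), let X_S = 1 if S induces a K_4 (all C(4, 2) = 6 edges present). Then P(X_S = 1) = (1/2)^6 = 1/64. By linearity of expectation, E[# K_4] = C(234, 4) · (1/2)^6 = 121747626 / 64 = 60873813/32 = 1902306.65625.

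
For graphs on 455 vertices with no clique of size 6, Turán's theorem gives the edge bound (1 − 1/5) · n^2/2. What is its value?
Turán density bound = (4/5) · 455^2/2 = 82810

Turán's theorem: ex(n, K_{r+1}) is achieved by the complete r-partite Turán graph T(n, r) with parts as balanced as possible, and is at most (1 − 1/r) · n^2/2. For r = 5, n = 455: the density bound is (4/5) · 207025/2 = 82810. Since 5 ∣ 455, the Turán graph T(455, 5) has parts of equal size 91, and its edge count e(T(455, 5)) = 82810 attains the density bound exactly.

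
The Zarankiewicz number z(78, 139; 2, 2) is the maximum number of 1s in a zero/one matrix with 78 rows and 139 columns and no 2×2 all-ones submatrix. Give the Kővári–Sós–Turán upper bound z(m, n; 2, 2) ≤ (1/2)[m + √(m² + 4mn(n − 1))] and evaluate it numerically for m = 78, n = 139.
z(78, 139; 2, 2) ≤ (1/2)[78 + √(78² + 4·78·139·138)] = (1/2)[78 + √5990868] = 1262.8125

Kővári–Sós–Turán: let r_1, ..., r_78 be the row sums and z = Σ r_i the total number of 1s. Each pair of columns can share at most one row with both entries 1 (else a 2×2 all-ones block appears), so Σ_i C(r_i, 2) ≤ C(139, 2) = 9591. By convexity Σ_i C(r_i, 2) ≥ 78·C(z/78, 2) = z(z − 78)/(2·78), giving z² − 78z − 78·139·138 ≤ 0 and hence z ≤ (1/2)[78 + √(6084 + 4·1496196)] = (1/2)[78 + √5990868] ≈ (1/2)(78 + 2447.625) = 1262.8125.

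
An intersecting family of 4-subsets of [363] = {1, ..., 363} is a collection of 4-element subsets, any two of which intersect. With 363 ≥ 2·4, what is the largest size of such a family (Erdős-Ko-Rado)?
max |F| = C(362, 3) = 7840920

Erdős-Ko-Rado (1961): when n ≥ 2k, max |F| = C(n−1, k−1). The bound is attained by the star {A : i ∈ A} for any fixed i ∈ [n]. Here C(363−1, 4−1) = C(362, 3) = 7840920.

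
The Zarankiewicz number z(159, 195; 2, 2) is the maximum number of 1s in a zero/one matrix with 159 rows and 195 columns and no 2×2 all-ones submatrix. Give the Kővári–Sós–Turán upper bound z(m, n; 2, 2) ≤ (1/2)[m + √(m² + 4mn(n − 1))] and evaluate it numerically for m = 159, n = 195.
z(159, 195; 2, 2) ≤ (1/2)[159 + √(159² + 4·159·195·194)] = (1/2)[159 + √24085161] = 2533.3317

Kővári–Sós–Turán: let r_1, ..., r_159 be the row sums and z = Σ r_i the total number of 1s. Each pair of columns can share at most one row with both entries 1 (else a 2×2 all-ones block appears), so Σ_i C(r_i, 2) ≤ C(195, 2) = 18915. By convexity Σ_i C(r_i, 2) ≥ 159·C(z/159, 2) = z(z − 159)/(2·159), giving z² − 159z − 159·195·194 ≤ 0 and hence z ≤ (1/2)[159 + √(25281 + 4·6014970)] = (1/2)[159 + √24085161] ≈ (1/2)(159 + 4907.6635) = 2533.3317.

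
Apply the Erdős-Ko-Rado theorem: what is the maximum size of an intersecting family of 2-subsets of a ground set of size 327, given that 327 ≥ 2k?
max |F| = C(326, 1) = 326

The Erdős-Ko-Rado theorem states: for n ≥ 2k, an intersecting family of k-subsets of an n-element set has size at most C(n − 1, k − 1), with equality for 'star' families {A ⊆ [n] : |A| = k, i ∈ A} (fix an element i). For n = 327, k = 2: C(326, 1) = 326.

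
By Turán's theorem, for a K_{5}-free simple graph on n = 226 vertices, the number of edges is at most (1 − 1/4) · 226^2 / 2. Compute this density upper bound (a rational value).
Turán density bound = (3/4) · 226^2/2 = 38307/2 ≈ 19153.5

Turán's theorem: ex(n, K_{r+1}) is achieved by the complete r-partite Turán graph T(n, r) with parts as balanced as possible, and is at most (1 − 1/r) · n^2/2. For r = 4, n = 226: the density bound is (3/4) · 51076/2 = 38307/2 ≈ 19153.5. The integer-valued extremum is e(T(226, 4)) = 19153, which is strictly less than the density bound 38307/2 since 4 ∤ 226 (the parts of T(226, 4) cannot all be equal).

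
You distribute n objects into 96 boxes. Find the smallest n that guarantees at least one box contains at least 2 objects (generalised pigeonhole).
n = (2 − 1)·96 + 1 = 97

By the generalised pigeonhole principle, to guarantee some box contains ≥ r objects we need more than (r − 1) · k objects total. Threshold: n = (r − 1) · k + 1. With r = 2 and k = 96: n = 1 · 96 + 1 = 96 + 1 = 97. For n = 96 = 1 · 96, we can put exactly 1 objects in every box, avoiding 2 in any single one — so 97 is tight.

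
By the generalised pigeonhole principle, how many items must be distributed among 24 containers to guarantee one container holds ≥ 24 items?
n = (24 − 1)·24 + 1 = 553

By the generalised pigeonhole principle, to guarantee some box contains ≥ r objects we need more than (r − 1) · k objects total. Threshold: n = (r − 1) · k + 1. With r = 24 and k = 24: n = 23 · 24 + 1 = 552 + 1 = 553. For n = 552 = 23 · 24, we can put exactly 23 objects in every box, avoiding 24 in any single one — so 553 is tight.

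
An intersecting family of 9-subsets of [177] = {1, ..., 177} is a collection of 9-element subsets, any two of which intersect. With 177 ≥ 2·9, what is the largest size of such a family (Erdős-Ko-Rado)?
max |F| = C(176, 8) = 19430578360050

The Erdős-Ko-Rado theorem states: for n ≥ 2k, an intersecting family of k-subsets of an n-element set has size at most C(n − 1, k − 1), with equality for 'star' families {A ⊆ [n] : |A| = k, i ∈ A} (fix an element i). For n = 177, k = 9: C(176, 8) = 19430578360050.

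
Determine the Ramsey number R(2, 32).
R(2, 32) = 32

R(2, k) = k for all k ≥ 2: in a 2-colouring of K_k, either some edge is red (a red K_2) or all edges are blue (a blue K_k). And K_{31} coloured all-blue has no blue K_32, so R(2, 32) > 31. Hence R(2, 32) = 32.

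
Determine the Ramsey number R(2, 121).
R(2, 121) = 121

R(2, k) = k for all k ≥ 2: in a 2-colouring of K_k, either some edge is red (a red K_2) or all edges are blue (a blue K_k). And K_{120} coloured all-blue has no blue K_121, so R(2, 121) > 120. Hence R(2, 121) = 121.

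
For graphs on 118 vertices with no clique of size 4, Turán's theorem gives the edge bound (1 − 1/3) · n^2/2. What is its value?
Turán density bound = (2/3) · 118^2/2 = 13924/3 ≈ 4641.3333

Turán's theorem: ex(n, K_{r+1}) is achieved by the complete r-partite Turán graph T(n, r) with parts as balanced as possible, and is at most (1 − 1/r) · n^2/2. For r = 3, n = 118: the density bound is (2/3) · 13924/2 = 13924/3 ≈ 4641.3333. The integer-valued extremum is e(T(118, 3)) = 4641, which is strictly less than the density bound 13924/3 since 3 ∤ 118 (the parts of T(118, 3) cannot all be equal).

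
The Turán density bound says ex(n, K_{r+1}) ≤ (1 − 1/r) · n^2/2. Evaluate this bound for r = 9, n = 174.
Turán density bound = (8/9) · 174^2/2 = 13456

Turán's theorem: ex(n, K_{r+1}) is achieved by the complete r-partite Turán graph T(n, r) with parts as balanced as possible, and is at most (1 − 1/r) · n^2/2. For r = 9, n = 174: the density bound is (8/9) · 30276/2 = 13456. The integer-valued extremum is e(T(174, 9)) = 13455, which is strictly less than the density bound 13456 since 9 ∤ 174 (the parts of T(174, 9) cannot all be equal).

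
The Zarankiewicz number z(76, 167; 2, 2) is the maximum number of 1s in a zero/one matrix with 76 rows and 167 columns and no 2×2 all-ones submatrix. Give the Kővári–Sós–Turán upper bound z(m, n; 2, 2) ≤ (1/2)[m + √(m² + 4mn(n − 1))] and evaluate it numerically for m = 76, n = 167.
z(76, 167; 2, 2) ≤ (1/2)[76 + √(76² + 4·76·167·166)] = (1/2)[76 + √8433264] = 1490.0041

Kővári–Sós–Turán: let r_1, ..., r_76 be the row sums and z = Σ r_i the total number of 1s. Each pair of columns can share at most one row with both entries 1 (else a 2×2 all-ones block appears), so Σ_i C(r_i, 2) ≤ C(167, 2) = 13861. By convexity Σ_i C(r_i, 2) ≥ 76·C(z/76, 2) = z(z − 76)/(2·76), giving z² − 76z − 76·167·166 ≤ 0 and hence z ≤ (1/2)[76 + √(5776 + 4·2106872)] = (1/2)[76 + √8433264] ≈ (1/2)(76 + 2904.0083) = 1490.0041.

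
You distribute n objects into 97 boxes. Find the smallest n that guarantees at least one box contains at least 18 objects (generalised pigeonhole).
n = (18 − 1)·97 + 1 = 1650

By the generalised pigeonhole principle, to guarantee some box contains ≥ r objects we need more than (r − 1) · k objects total. Threshold: n = (r − 1) · k + 1. With r = 18 and k = 97: n = 17 · 97 + 1 = 1649 + 1 = 1650. For n = 1649 = 17 · 97, we can put exactly 17 objects in every box, avoiding 18 in any single one — so 1650 is tight.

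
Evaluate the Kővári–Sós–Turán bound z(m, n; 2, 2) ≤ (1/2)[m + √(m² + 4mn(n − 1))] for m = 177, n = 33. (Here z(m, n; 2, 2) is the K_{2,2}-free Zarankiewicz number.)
z(177, 33; 2, 2) ≤ (1/2)[177 + √(177² + 4·177·33·32)] = (1/2)[177 + √778977] = 529.7984

Kővári–Sós–Turán: let r_1, ..., r_177 be the row sums and z = Σ r_i the total number of 1s. Each pair of columns can share at most one row with both entries 1 (else a 2×2 all-ones block appears), so Σ_i C(r_i, 2) ≤ C(33, 2) = 528. By convexity Σ_i C(r_i, 2) ≥ 177·C(z/177, 2) = z(z − 177)/(2·177), giving z² − 177z − 177·33·32 ≤ 0 and hence z ≤ (1/2)[177 + √(31329 + 4·186912)] = (1/2)[177 + √778977] ≈ (1/2)(177 + 882.5967) = 529.7984.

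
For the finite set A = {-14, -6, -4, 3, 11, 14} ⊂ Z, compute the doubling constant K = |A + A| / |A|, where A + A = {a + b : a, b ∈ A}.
K = |A + A| / |A| = 20/6 = 10/3

Enumerate A + A = {a + b : a, b ∈ A}. With |A| = 6, there are |A|^2 = 36 ordered sum pairs; collecting distinct values, A + A = {-28, -20, -18, -12, -11, -10, -8, -3, -1, 0, 5, 6, 7, 8, 10, 14, 17, 22, 25, 28}, so |A + A| = 20. Thus K = 20/6 = 10/3. For comparison, the minimum possible |A + A| over all 6-element sets is 2·6 − 1 = 11 (so min K = 11/6), attained only by arithmetic progressions.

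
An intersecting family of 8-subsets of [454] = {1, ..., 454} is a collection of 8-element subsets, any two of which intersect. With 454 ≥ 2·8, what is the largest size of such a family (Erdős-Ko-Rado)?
max |F| = C(453, 7) = 741356388162720

The Erdős-Ko-Rado theorem states: for n ≥ 2k, an intersecting family of k-subsets of an n-element set has size at most C(n − 1, k − 1), with equality for 'star' families {A ⊆ [n] : |A| = k, i ∈ A} (fix an element i). For n = 454, k = 8: C(453, 7) = 741356388162720.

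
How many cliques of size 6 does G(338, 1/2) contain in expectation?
E[# K_6] = C(338, 6) · (1/2)^C(6, 2) = 1980564039636 / 2^15 = 495141009909/8192 ≈ 60442017.811157

For each 6-subset S of vertices (there are C(338, 6) = 1980564039636 such S), let X_S = 1 if S induces a K_6 (all C(6, 2) = 15 edges present). Then P(X_S = 1) = (1/2)^15 = 1/32768. By linearity of expectation, E[# K_6] = C(338, 6) · (1/2)^15 = 1980564039636 / 32768 = 495141009909/8192 ≈ 60442017.811157.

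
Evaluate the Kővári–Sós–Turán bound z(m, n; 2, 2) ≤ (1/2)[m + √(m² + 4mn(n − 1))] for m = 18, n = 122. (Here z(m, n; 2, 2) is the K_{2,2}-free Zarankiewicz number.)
z(18, 122; 2, 2) ≤ (1/2)[18 + √(18² + 4·18·122·121)] = (1/2)[18 + √1063188] = 524.555

Kővári–Sós–Turán: let r_1, ..., r_18 be the row sums and z = Σ r_i the total number of 1s. Each pair of columns can share at most one row with both entries 1 (else a 2×2 all-ones block appears), so Σ_i C(r_i, 2) ≤ C(122, 2) = 7381. By convexity Σ_i C(r_i, 2) ≥ 18·C(z/18, 2) = z(z − 18)/(2·18), giving z² − 18z − 18·122·121 ≤ 0 and hence z ≤ (1/2)[18 + √(324 + 4·265716)] = (1/2)[18 + √1063188] ≈ (1/2)(18 + 1031.1101) = 524.555.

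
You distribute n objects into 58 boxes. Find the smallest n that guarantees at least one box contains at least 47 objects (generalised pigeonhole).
n = (47 − 1)·58 + 1 = 2669

By the generalised pigeonhole principle, to guarantee some box contains ≥ r objects we need more than (r − 1) · k objects total. Threshold: n = (r − 1) · k + 1. With r = 47 and k = 58: n = 46 · 58 + 1 = 2668 + 1 = 2669. For n = 2668 = 46 · 58, we can put exactly 46 objects in every box, avoiding 47 in any single one — so 2669 is tight.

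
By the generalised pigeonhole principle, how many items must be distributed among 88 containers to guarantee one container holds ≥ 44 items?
n = (44 − 1)·88 + 1 = 3785

By the generalised pigeonhole principle, to guarantee some box contains ≥ r objects we need more than (r − 1) · k objects total. Threshold: n = (r − 1) · k + 1. With r = 44 and k = 88: n = 43 · 88 + 1 = 3784 + 1 = 3785. For n = 3784 = 43 · 88, we can put exactly 43 objects in every box, avoiding 44 in any single one — so 3785 is tight.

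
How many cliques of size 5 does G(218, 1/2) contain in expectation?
E[# K_5] = C(218, 5) · (1/2)^C(5, 2) = 3917788308 / 2^10 = 979447077/256 ≈ 3825965.144531

For each 5-subset S of vertices (there are C(218, 5) = 3917788308 such S), let X_S = 1 if S induces a K_5 (all C(5, 2) = 10 edges present). Then P(X_S = 1) = (1/2)^10 = 1/1024. By linearity of expectation, E[# K_5] = C(218, 5) · (1/2)^10 = 3917788308 / 1024 = 979447077/256 ≈ 3825965.144531.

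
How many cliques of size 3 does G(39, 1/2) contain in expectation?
E[# K_3] = C(39, 3) · (1/2)^C(3, 2) = 9139 / 2^3 = 1142.375

For each 3-subset S of vertices (there are C(39, 3) = 9139 such S), let X_S = 1 if S induces a K_3 (all C(3, 2) = 3 edges present). Then P(X_S = 1) = (1/2)^3 = 1/8. By linearity of expectation, E[# K_3] = C(39, 3) · (1/2)^3 = 9139 / 8 = 1142.375.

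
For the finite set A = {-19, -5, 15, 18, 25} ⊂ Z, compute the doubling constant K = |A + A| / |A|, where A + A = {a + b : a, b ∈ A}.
K = |A + A| / |A| = 15/5 = 3

Enumerate A + A = {a + b : a, b ∈ A}. With |A| = 5, there are |A|^2 = 25 ordered sum pairs; collecting distinct values, A + A = {-38, -24, -10, -4, -1, 6, 10, 13, 20, 30, 33, 36, 40, 43, 50}, so |A + A| = 15. Thus K = 15/5 = 3. For comparison, the minimum possible |A + A| over all 5-element sets is 2·5 − 1 = 9 (so min K = 9/5), attained only by arithmetic progressions.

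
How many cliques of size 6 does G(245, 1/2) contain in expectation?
E[# K_6] = C(245, 6) · (1/2)^C(6, 2) = 282405621960 / 2^15 = 35300702745/4096 ≈ 8618335.631104

For each 6-subset S of vertices (there are C(245, 6) = 282405621960 such S), let X_S = 1 if S induces a K_6 (all C(6, 2) = 15 edges present). Then P(X_S = 1) = (1/2)^15 = 1/32768. By linearity of expectation, E[# K_6] = C(245, 6) · (1/2)^15 = 282405621960 / 32768 = 35300702745/4096 ≈ 8618335.631104.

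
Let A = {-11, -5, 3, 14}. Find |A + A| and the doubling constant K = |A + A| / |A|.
K = |A + A| / |A| = 10/4 = 5/2

Enumerate A + A = {a + b : a, b ∈ A}. With |A| = 4, there are |A|^2 = 16 ordered sum pairs; collecting distinct values, A + A = {-22, -16, -10, -8, -2, 3, 6, 9, 17, 28}, so |A + A| = 10. Thus K = 10/4 = 5/2. For comparison, the minimum possible |A + A| over all 4-element sets is 2·4 − 1 = 7 (so min K = 7/4), attained only by arithmetic progressions.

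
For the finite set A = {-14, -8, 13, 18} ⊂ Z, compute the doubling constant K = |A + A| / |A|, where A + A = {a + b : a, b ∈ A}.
K = |A + A| / |A| = 10/4 = 5/2

Enumerate A + A = {a + b : a, b ∈ A}. With |A| = 4, there are |A|^2 = 16 ordered sum pairs; collecting distinct values, A + A = {-28, -22, -16, -1, 4, 5, 10, 26, 31, 36}, so |A + A| = 10. Thus K = 10/4 = 5/2. For comparison, the minimum possible |A + A| over all 4-element sets is 2·4 − 1 = 7 (so min K = 7/4), attained only by arithmetic progressions.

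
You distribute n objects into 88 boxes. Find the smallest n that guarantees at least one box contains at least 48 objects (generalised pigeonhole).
n = (48 − 1)·88 + 1 = 4137

By the generalised pigeonhole principle, to guarantee some box contains ≥ r objects we need more than (r − 1) · k objects total. Threshold: n = (r − 1) · k + 1. With r = 48 and k = 88: n = 47 · 88 + 1 = 4136 + 1 = 4137. For n = 4136 = 47 · 88, we can put exactly 47 objects in every box, avoiding 48 in any single one — so 4137 is tight.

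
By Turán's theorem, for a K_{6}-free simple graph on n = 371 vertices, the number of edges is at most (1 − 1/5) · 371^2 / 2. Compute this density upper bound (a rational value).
Turán density bound = (4/5) · 371^2/2 = 275282/5 ≈ 55056.4

Turán's theorem: ex(n, K_{r+1}) is achieved by the complete r-partite Turán graph T(n, r) with parts as balanced as possible, and is at most (1 − 1/r) · n^2/2. For r = 5, n = 371: the density bound is (4/5) · 137641/2 = 275282/5 ≈ 55056.4. The integer-valued extremum is e(T(371, 5)) = 55056, which is strictly less than the density bound 275282/5 since 5 ∤ 371 (the parts of T(371, 5) cannot all be equal).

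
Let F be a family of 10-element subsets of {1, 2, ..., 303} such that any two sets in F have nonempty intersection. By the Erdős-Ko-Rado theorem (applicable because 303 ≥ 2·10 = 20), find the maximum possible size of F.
max |F| = C(302, 9) = 51054804739588650

Erdős-Ko-Rado (1961): when n ≥ 2k, max |F| = C(n−1, k−1). The bound is attained by the star {A : i ∈ A} for any fixed i ∈ [n]. Here C(303−1, 10−1) = C(302, 9) = 51054804739588650.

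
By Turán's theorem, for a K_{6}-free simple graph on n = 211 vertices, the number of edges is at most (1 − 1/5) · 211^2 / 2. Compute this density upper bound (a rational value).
Turán density bound = (4/5) · 211^2/2 = 89042/5 ≈ 17808.4

Turán's theorem: ex(n, K_{r+1}) is achieved by the complete r-partite Turán graph T(n, r) with parts as balanced as possible, and is at most (1 − 1/r) · n^2/2. For r = 5, n = 211: the density bound is (4/5) · 44521/2 = 89042/5 ≈ 17808.4. The integer-valued extremum is e(T(211, 5)) = 17808, which is strictly less than the density bound 89042/5 since 5 ∤ 211 (the parts of T(211, 5) cannot all be equal).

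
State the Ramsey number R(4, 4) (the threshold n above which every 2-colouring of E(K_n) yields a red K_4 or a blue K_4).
R(4, 4) = 18

Lower bound: an explicit 2-colouring of K_{17} (typically a Paley-type or other structured construction) avoids a red K_4 and a blue K_4, showing R(4, 4) > 17.
Upper bound: the Erdős–Szekeres recurrence R(r, t') ≤ R(r−1, t') + R(r, t'−1) yields R(4, 4) ≤ 18.
Hence R(4, 4) = 18.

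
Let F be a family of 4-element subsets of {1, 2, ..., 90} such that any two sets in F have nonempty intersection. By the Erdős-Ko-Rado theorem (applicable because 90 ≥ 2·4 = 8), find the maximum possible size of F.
max |F| = C(89, 3) = 113564

Erdős-Ko-Rado (1961): when n ≥ 2k, max |F| = C(n−1, k−1). The bound is attained by the star {A : i ∈ A} for any fixed i ∈ [n]. Here C(90−1, 4−1) = C(89, 3) = 113564.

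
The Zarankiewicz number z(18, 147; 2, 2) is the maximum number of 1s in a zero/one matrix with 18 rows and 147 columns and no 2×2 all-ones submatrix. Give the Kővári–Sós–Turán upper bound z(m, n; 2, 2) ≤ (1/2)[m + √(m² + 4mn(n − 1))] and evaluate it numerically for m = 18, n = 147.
z(18, 147; 2, 2) ≤ (1/2)[18 + √(18² + 4·18·147·146)] = (1/2)[18 + √1545588] = 630.6084

Kővári–Sós–Turán: let r_1, ..., r_18 be the row sums and z = Σ r_i the total number of 1s. Each pair of columns can share at most one row with both entries 1 (else a 2×2 all-ones block appears), so Σ_i C(r_i, 2) ≤ C(147, 2) = 10731. By convexity Σ_i C(r_i, 2) ≥ 18·C(z/18, 2) = z(z − 18)/(2·18), giving z² − 18z − 18·147·146 ≤ 0 and hence z ≤ (1/2)[18 + √(324 + 4·386316)] = (1/2)[18 + √1545588] ≈ (1/2)(18 + 1243.2168) = 630.6084.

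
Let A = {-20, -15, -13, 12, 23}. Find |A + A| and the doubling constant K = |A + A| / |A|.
K = |A + A| / |A| = 15/5 = 3

Enumerate A + A = {a + b : a, b ∈ A}. With |A| = 5, there are |A|^2 = 25 ordered sum pairs; collecting distinct values, A + A = {-40, -35, -33, -30, -28, -26, -8, -3, -1, 3, 8, 10, 24, 35, 46}, so |A + A| = 15. Thus K = 15/5 = 3. For comparison, the minimum possible |A + A| over all 5-element sets is 2·5 − 1 = 9 (so min K = 9/5), attained only by arithmetic progressions.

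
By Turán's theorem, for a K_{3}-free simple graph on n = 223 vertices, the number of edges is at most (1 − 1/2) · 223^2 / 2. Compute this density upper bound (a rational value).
Turán density bound = (1/2) · 223^2/2 = 49729/4 ≈ 12432.25

Turán's theorem: ex(n, K_{r+1}) is achieved by the complete r-partite Turán graph T(n, r) with parts as balanced as possible, and is at most (1 − 1/r) · n^2/2. For r = 2, n = 223: the density bound is (1/2) · 49729/2 = 49729/4 ≈ 12432.25. The integer-valued extremum is e(T(223, 2)) = 12432, which is strictly less than the density bound 49729/4 since 2 ∤ 223 (the parts of T(223, 2) cannot all be equal).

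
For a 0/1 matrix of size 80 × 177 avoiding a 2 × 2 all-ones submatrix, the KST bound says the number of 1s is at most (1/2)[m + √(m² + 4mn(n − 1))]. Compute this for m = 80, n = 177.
z(80, 177; 2, 2) ≤ (1/2)[80 + √(80² + 4·80·177·176)] = (1/2)[80 + √9975040] = 1619.1643

Kővári–Sós–Turán: let r_1, ..., r_80 be the row sums and z = Σ r_i the total number of 1s. Each pair of columns can share at most one row with both entries 1 (else a 2×2 all-ones block appears), so Σ_i C(r_i, 2) ≤ C(177, 2) = 15576. By convexity Σ_i C(r_i, 2) ≥ 80·C(z/80, 2) = z(z − 80)/(2·80), giving z² − 80z − 80·177·176 ≤ 0 and hence z ≤ (1/2)[80 + √(6400 + 4·2492160)] = (1/2)[80 + √9975040] ≈ (1/2)(80 + 3158.3287) = 1619.1643.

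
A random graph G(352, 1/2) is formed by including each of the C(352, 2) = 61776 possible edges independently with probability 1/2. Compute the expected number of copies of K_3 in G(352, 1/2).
E[# K_3] = C(352, 3) · (1/2)^C(3, 2) = 7207200 / 2^3 = 900900

For each 3-subset S of vertices (there are C(352, 3) = 7207200 such S), let X_S = 1 if S induces a K_3 (all C(3, 2) = 3 edges present). Then P(X_S = 1) = (1/2)^3 = 1/8. By linearity of expectation, E[# K_3] = C(352, 3) · (1/2)^3 = 7207200 / 8 = 900900.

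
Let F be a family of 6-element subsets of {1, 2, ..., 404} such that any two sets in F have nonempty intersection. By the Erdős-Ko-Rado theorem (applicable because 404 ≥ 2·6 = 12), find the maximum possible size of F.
max |F| = C(403, 5) = 86402659980

The Erdős-Ko-Rado theorem states: for n ≥ 2k, an intersecting family of k-subsets of an n-element set has size at most C(n − 1, k − 1), with equality for 'star' families {A ⊆ [n] : |A| = k, i ∈ A} (fix an element i). For n = 404, k = 6: C(403, 5) = 86402659980.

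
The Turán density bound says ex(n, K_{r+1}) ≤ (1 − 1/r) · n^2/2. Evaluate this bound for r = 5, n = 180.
Turán density bound = (4/5) · 180^2/2 = 12960

Turán's theorem: ex(n, K_{r+1}) is achieved by the complete r-partite Turán graph T(n, r) with parts as balanced as possible, and is at most (1 − 1/r) · n^2/2. For r = 5, n = 180: the density bound is (4/5) · 32400/2 = 12960. Since 5 ∣ 180, the Turán graph T(180, 5) has parts of equal size 36, and its edge count e(T(180, 5)) = 12960 attains the density bound exactly.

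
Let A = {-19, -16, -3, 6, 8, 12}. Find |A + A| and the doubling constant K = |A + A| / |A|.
K = |A + A| / |A| = 21/6 = 7/2

Enumerate A + A = {a + b : a, b ∈ A}. With |A| = 6, there are |A|^2 = 36 ordered sum pairs; collecting distinct values, A + A = {-38, -35, -32, -22, -19, -13, -11, -10, -8, -7, -6, -4, 3, 5, 9, 12, 14, 16, 18, 20, 24}, so |A + A| = 21. Thus K = 21/6 = 7/2. For comparison, the minimum possible |A + A| over all 6-element sets is 2·6 − 1 = 11 (so min K = 11/6), attained only by arithmetic progressions.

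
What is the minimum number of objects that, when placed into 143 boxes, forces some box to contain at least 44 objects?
n = (44 − 1)·143 + 1 = 6150

By the generalised pigeonhole principle, to guarantee some box contains ≥ r objects we need more than (r − 1) · k objects total. Threshold: n = (r − 1) · k + 1. With r = 44 and k = 143: n = 43 · 143 + 1 = 6149 + 1 = 6150. For n = 6149 = 43 · 143, we can put exactly 43 objects in every box, avoiding 44 in any single one — so 6150 is tight.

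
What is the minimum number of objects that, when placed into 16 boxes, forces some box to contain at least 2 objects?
n = (2 − 1)·16 + 1 = 17

By the generalised pigeonhole principle, to guarantee some box contains ≥ r objects we need more than (r − 1) · k objects total. Threshold: n = (r − 1) · k + 1. With r = 2 and k = 16: n = 1 · 16 + 1 = 16 + 1 = 17. For n = 16 = 1 · 16, we can put exactly 1 objects in every box, avoiding 2 in any single one — so 17 is tight.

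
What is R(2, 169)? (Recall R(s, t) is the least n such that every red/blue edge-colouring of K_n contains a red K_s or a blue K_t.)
R(2, 169) = 169

R(2, k) = k for all k ≥ 2: in a 2-colouring of K_k, either some edge is red (a red K_2) or all edges are blue (a blue K_k). And K_{168} coloured all-blue has no blue K_169, so R(2, 169) > 168. Hence R(2, 169) = 169.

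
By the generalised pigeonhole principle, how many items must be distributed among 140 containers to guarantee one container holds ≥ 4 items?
n = (4 − 1)·140 + 1 = 421

By the generalised pigeonhole principle, to guarantee some box contains ≥ r objects we need more than (r − 1) · k objects total. Threshold: n = (r − 1) · k + 1. With r = 4 and k = 140: n = 3 · 140 + 1 = 420 + 1 = 421. For n = 420 = 3 · 140, we can put exactly 3 objects in every box, avoiding 4 in any single one — so 421 is tight.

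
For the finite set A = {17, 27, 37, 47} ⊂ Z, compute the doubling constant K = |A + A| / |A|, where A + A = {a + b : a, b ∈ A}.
K = |A + A| / |A| = 7/4

Enumerate A + A = {a + b : a, b ∈ A}. With |A| = 4, there are |A|^2 = 16 ordered sum pairs; collecting distinct values, A + A = {34, 44, 54, 64, 74, 84, 94}, so |A + A| = 7. Thus K = 7/4. Here |A + A| = 2|A| − 1 = 7, the minimum possible — so K = 7/4 is minimal, which holds iff A is an arithmetic progression.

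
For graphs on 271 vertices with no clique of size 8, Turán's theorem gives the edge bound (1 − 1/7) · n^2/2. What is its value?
Turán density bound = (6/7) · 271^2/2 = 220323/7 ≈ 31474.7143

Turán's theorem: ex(n, K_{r+1}) is achieved by the complete r-partite Turán graph T(n, r) with parts as balanced as possible, and is at most (1 − 1/r) · n^2/2. For r = 7, n = 271: the density bound is (6/7) · 73441/2 = 220323/7 ≈ 31474.7143. The integer-valued extremum is e(T(271, 7)) = 31474, which is strictly less than the density bound 220323/7 since 7 ∤ 271 (the parts of T(271, 7) cannot all be equal).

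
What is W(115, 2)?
W(115, 2) = 115 + 1 = 116

A 2-term AP is any pair of integers, so a monochromatic 2-AP exists iff some colour is used at least twice. With 115 colours, the colouring i ↦ i on {1, ..., 115} uses each colour once, avoiding any monochromatic pair, so W(115, 2) > 115. For {1, ..., 116}, pigeonhole forces two integers of the same colour, which form a monochromatic 2-AP. Hence W(115, 2) = 116.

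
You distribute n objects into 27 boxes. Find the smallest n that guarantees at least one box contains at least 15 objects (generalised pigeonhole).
n = (15 − 1)·27 + 1 = 379

By the generalised pigeonhole principle, to guarantee some box contains ≥ r objects we need more than (r − 1) · k objects total. Threshold: n = (r − 1) · k + 1. With r = 15 and k = 27: n = 14 · 27 + 1 = 378 + 1 = 379. For n = 378 = 14 · 27, we can put exactly 14 objects in every box, avoiding 15 in any single one — so 379 is tight.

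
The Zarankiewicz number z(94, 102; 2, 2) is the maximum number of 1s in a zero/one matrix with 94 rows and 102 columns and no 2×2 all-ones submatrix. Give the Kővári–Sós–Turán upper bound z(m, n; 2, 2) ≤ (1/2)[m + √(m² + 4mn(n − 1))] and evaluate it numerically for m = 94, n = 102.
z(94, 102; 2, 2) ≤ (1/2)[94 + √(94² + 4·94·102·101)] = (1/2)[94 + √3882388] = 1032.1888

Kővári–Sós–Turán: let r_1, ..., r_94 be the row sums and z = Σ r_i the total number of 1s. Each pair of columns can share at most one row with both entries 1 (else a 2×2 all-ones block appears), so Σ_i C(r_i, 2) ≤ C(102, 2) = 5151. By convexity Σ_i C(r_i, 2) ≥ 94·C(z/94, 2) = z(z − 94)/(2·94), giving z² − 94z − 94·102·101 ≤ 0 and hence z ≤ (1/2)[94 + √(8836 + 4·968388)] = (1/2)[94 + √3882388] ≈ (1/2)(94 + 1970.3776) = 1032.1888.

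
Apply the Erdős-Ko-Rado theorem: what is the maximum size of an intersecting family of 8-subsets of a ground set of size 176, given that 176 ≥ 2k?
max |F| = C(175, 7) = 883208107275

The Erdős-Ko-Rado theorem states: for n ≥ 2k, an intersecting family of k-subsets of an n-element set has size at most C(n − 1, k − 1), with equality for 'star' families {A ⊆ [n] : |A| = k, i ∈ A} (fix an element i). For n = 176, k = 8: C(175, 7) = 883208107275.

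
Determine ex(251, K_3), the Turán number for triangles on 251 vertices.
ex(251, K_3) = ⌊251^2/4⌋ = 15750

Mantel (1907): a triangle-free graph on n vertices has at most ⌊n^2/4⌋ edges, with equality for the complete bipartite graph K_{⌊n/2⌋, ⌈n/2⌉}. For n = 251: ⌊251^2/4⌋ = ⌊63001/4⌋ = 15750. The extremal graph is K_{125, 126}, which has 125·126 = 15750 edges.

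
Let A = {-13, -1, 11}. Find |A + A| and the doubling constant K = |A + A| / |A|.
K = |A + A| / |A| = 5/3

Enumerate A + A = {a + b : a, b ∈ A}. With |A| = 3, there are |A|^2 = 9 ordered sum pairs; collecting distinct values, A + A = {-26, -14, -2, 10, 22}, so |A + A| = 5. Thus K = 5/3. Here |A + A| = 2|A| − 1 = 5, the minimum possible — so K = 5/3 is minimal, which holds iff A is an arithmetic progression.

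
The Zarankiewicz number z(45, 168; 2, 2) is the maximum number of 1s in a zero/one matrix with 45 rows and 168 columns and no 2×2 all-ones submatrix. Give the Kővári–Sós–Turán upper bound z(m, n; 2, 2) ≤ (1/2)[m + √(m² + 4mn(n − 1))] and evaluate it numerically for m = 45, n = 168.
z(45, 168; 2, 2) ≤ (1/2)[45 + √(45² + 4·45·168·167)] = (1/2)[45 + √5052105] = 1146.3444

Kővári–Sós–Turán: let r_1, ..., r_45 be the row sums and z = Σ r_i the total number of 1s. Each pair of columns can share at most one row with both entries 1 (else a 2×2 all-ones block appears), so Σ_i C(r_i, 2) ≤ C(168, 2) = 14028. By convexity Σ_i C(r_i, 2) ≥ 45·C(z/45, 2) = z(z − 45)/(2·45), giving z² − 45z − 45·168·167 ≤ 0 and hence z ≤ (1/2)[45 + √(2025 + 4·1262520)] = (1/2)[45 + √5052105] ≈ (1/2)(45 + 2247.6888) = 1146.3444.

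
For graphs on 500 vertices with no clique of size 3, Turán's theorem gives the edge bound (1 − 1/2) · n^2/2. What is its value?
Turán density bound = (1/2) · 500^2/2 = 62500

Turán's theorem: ex(n, K_{r+1}) is achieved by the complete r-partite Turán graph T(n, r) with parts as balanced as possible, and is at most (1 − 1/r) · n^2/2. For r = 2, n = 500: the density bound is (1/2) · 250000/2 = 62500. Since 2 ∣ 500, the Turán graph T(500, 2) has parts of equal size 250, and its edge count e(T(500, 2)) = 62500 attains the density bound exactly.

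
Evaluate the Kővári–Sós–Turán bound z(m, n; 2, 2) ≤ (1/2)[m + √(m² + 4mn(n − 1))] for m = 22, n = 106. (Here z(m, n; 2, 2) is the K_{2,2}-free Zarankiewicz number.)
z(22, 106; 2, 2) ≤ (1/2)[22 + √(22² + 4·22·106·105)] = (1/2)[22 + √979924] = 505.9556

Kővári–Sós–Turán: let r_1, ..., r_22 be the row sums and z = Σ r_i the total number of 1s. Each pair of columns can share at most one row with both entries 1 (else a 2×2 all-ones block appears), so Σ_i C(r_i, 2) ≤ C(106, 2) = 5565. By convexity Σ_i C(r_i, 2) ≥ 22·C(z/22, 2) = z(z − 22)/(2·22), giving z² − 22z − 22·106·105 ≤ 0 and hence z ≤ (1/2)[22 + √(484 + 4·244860)] = (1/2)[22 + √979924] ≈ (1/2)(22 + 989.9111) = 505.9556.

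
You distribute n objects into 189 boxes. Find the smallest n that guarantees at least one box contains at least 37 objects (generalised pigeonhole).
n = (37 − 1)·189 + 1 = 6805

By the generalised pigeonhole principle, to guarantee some box contains ≥ r objects we need more than (r − 1) · k objects total. Threshold: n = (r − 1) · k + 1. With r = 37 and k = 189: n = 36 · 189 + 1 = 6804 + 1 = 6805. For n = 6804 = 36 · 189, we can put exactly 36 objects in every box, avoiding 37 in any single one — so 6805 is tight.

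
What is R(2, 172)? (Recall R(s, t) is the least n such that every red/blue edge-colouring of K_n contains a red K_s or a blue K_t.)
R(2, 172) = 172

R(2, k) = k for all k ≥ 2: in a 2-colouring of K_k, either some edge is red (a red K_2) or all edges are blue (a blue K_k). And K_{171} coloured all-blue has no blue K_172, so R(2, 172) > 171. Hence R(2, 172) = 172.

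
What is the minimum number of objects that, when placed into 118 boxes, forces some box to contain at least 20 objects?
n = (20 − 1)·118 + 1 = 2243

By the generalised pigeonhole principle, to guarantee some box contains ≥ r objects we need more than (r − 1) · k objects total. Threshold: n = (r − 1) · k + 1. With r = 20 and k = 118: n = 19 · 118 + 1 = 2242 + 1 = 2243. For n = 2242 = 19 · 118, we can put exactly 19 objects in every box, avoiding 20 in any single one — so 2243 is tight.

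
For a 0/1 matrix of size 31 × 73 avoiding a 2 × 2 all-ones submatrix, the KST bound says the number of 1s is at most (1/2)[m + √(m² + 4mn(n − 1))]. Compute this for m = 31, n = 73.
z(31, 73; 2, 2) ≤ (1/2)[31 + √(31² + 4·31·73·72)] = (1/2)[31 + √652705] = 419.4508

Kővári–Sós–Turán: let r_1, ..., r_31 be the row sums and z = Σ r_i the total number of 1s. Each pair of columns can share at most one row with both entries 1 (else a 2×2 all-ones block appears), so Σ_i C(r_i, 2) ≤ C(73, 2) = 2628. By convexity Σ_i C(r_i, 2) ≥ 31·C(z/31, 2) = z(z − 31)/(2·31), giving z² − 31z − 31·73·72 ≤ 0 and hence z ≤ (1/2)[31 + √(961 + 4·162936)] = (1/2)[31 + √652705] ≈ (1/2)(31 + 807.9016) = 419.4508.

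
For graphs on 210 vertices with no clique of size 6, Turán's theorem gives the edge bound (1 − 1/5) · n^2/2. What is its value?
Turán density bound = (4/5) · 210^2/2 = 17640

Turán's theorem: ex(n, K_{r+1}) is achieved by the complete r-partite Turán graph T(n, r) with parts as balanced as possible, and is at most (1 − 1/r) · n^2/2. For r = 5, n = 210: the density bound is (4/5) · 44100/2 = 17640. Since 5 ∣ 210, the Turán graph T(210, 5) has parts of equal size 42, and its edge count e(T(210, 5)) = 17640 attains the density bound exactly.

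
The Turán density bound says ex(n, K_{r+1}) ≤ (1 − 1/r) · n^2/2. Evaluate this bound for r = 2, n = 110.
Turán density bound = (1/2) · 110^2/2 = 3025

Turán's theorem: ex(n, K_{r+1}) is achieved by the complete r-partite Turán graph T(n, r) with parts as balanced as possible, and is at most (1 − 1/r) · n^2/2. For r = 2, n = 110: the density bound is (1/2) · 12100/2 = 3025. Since 2 ∣ 110, the Turán graph T(110, 2) has parts of equal size 55, and its edge count e(T(110, 2)) = 3025 attains the density bound exactly.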